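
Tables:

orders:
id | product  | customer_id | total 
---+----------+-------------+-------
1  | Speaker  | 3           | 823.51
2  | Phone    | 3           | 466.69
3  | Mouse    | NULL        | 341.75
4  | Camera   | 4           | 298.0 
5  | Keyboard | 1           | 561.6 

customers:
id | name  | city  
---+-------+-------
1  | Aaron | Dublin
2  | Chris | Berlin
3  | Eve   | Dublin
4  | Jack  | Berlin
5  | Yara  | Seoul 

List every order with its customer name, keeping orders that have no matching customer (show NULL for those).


LEFT JOIN keeps every row from orders (the left table); where customer_id has no match in customers, the customer columns become NULL. Walk through each order:
  - order 1 (Speaker): customer_id=3 -> matches Eve
  - order 2 (Phone): customer_id=3 -> matches Eve
  - order 3 (Mouse): customer_id=NULL, no match -> kept with NULL
  - order 4 (Camera): customer_id=4 -> matches Jack
  - order 5 (Keyboard): customer_id=1 -> matches Aaron
All 5 rows appear; 1 has NULL customer.

SQL:
SELECT a.product, b.name AS customer
FROM orders a
LEFT JOIN customers b ON a.customer_id = b.id

Result:
product  | customer
---------+---------
Speaker  | Eve     
Phone    | Eve     
Mouse    | NULL    
Camera   | Jack    
Keyboard | Aaron   


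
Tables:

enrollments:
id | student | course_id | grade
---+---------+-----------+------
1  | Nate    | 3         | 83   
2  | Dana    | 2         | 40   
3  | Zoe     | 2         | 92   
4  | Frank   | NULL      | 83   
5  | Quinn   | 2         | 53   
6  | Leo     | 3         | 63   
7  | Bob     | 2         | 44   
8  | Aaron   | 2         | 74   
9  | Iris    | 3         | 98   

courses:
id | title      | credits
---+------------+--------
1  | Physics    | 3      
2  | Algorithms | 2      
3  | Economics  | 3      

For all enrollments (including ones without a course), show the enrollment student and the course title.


LEFT JOIN keeps every row from enrollments (the left table); where course_id has no match in courses, the course columns become NULL. Walk through each enrollment:
  - enrollment 1 (Nate): course_id=3 -> matches Economics
  - enrollment 2 (Dana): course_id=2 -> matches Algorithms
  - enrollment 3 (Zoe): course_id=2 -> matches Algorithms
  - enrollment 4 (Frank): course_id=NULL, no match -> kept with NULL
  - enrollment 5 (Quinn): course_id=2 -> matches Algorithms
  - enrollment 6 (Leo): course_id=3 -> matches Economics
  - enrollment 7 (Bob): course_id=2 -> matches Algorithms
  - enrollment 8 (Aaron): course_id=2 -> matches Algorithms
  - enrollment 9 (Iris): course_id=3 -> matches Economics
All 9 rows appear; 1 has NULL course.

SQL:
SELECT a.student, b.title AS course
FROM enrollments a
LEFT JOIN courses b ON a.course_id = b.id

Result:
student | course    
--------+-----------
Nate    | Economics 
Dana    | Algorithms
Zoe     | Algorithms
Frank   | NULL      
Quinn   | Algorithms
Leo     | Economics 
Bob     | Algorithms
Aaron   | Algorithms
Iris    | Economics 


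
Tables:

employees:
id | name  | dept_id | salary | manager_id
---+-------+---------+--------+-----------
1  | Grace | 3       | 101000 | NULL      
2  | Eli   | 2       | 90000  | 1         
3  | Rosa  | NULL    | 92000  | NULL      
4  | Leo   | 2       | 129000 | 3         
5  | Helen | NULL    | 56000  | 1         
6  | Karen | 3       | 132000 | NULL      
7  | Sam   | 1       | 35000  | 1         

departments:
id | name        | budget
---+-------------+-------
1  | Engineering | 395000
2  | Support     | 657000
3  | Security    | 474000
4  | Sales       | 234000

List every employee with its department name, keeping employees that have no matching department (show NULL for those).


LEFT JOIN keeps every row from employees (the left table); where dept_id has no match in departments, the department columns become NULL. Walk through each employee:
  - employee 1 (Grace): dept_id=3 -> matches Security
  - employee 2 (Eli): dept_id=2 -> matches Support
  - employee 3 (Rosa): dept_id=NULL, no match -> kept with NULL
  - employee 4 (Leo): dept_id=2 -> matches Support
  - employee 5 (Helen): dept_id=NULL, no match -> kept with NULL
  - employee 6 (Karen): dept_id=3 -> matches Security
  - employee 7 (Sam): dept_id=1 -> matches Engineering
All 7 rows appear; 2 have NULL department.

SQL:
SELECT a.name, b.name AS department
FROM employees a
LEFT JOIN departments b ON a.dept_id = b.id

Result:
name  | department 
------+------------
Grace | Security   
Eli   | Support    
Rosa  | NULL       
Leo   | Support    
Helen | NULL       
Karen | Security   
Sam   | Engineering


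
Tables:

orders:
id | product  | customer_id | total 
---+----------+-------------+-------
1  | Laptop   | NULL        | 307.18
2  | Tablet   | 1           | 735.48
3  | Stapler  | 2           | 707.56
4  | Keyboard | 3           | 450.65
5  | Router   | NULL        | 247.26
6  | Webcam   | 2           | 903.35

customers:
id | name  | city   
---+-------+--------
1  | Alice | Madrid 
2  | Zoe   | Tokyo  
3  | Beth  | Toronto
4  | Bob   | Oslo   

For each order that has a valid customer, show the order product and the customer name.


INNER JOIN keeps only orders rows whose customer_id matches an id in customers. Walk through each order:
  - order 1 (Laptop): customer_id=NULL, no match -> dropped
  - order 2 (Tablet): customer_id=1 -> matches Alice
  - order 3 (Stapler): customer_id=2 -> matches Zoe
  - order 4 (Keyboard): customer_id=3 -> matches Beth
  - order 5 (Router): customer_id=NULL, no match -> dropped
  - order 6 (Webcam): customer_id=2 -> matches Zoe
So 2 of 6 rows are dropped.

SQL:
SELECT a.product, b.name AS customer
FROM orders a
INNER JOIN customers b ON a.customer_id = b.id

Result:
product  | customer
---------+---------
Tablet   | Alice   
Stapler  | Zoe     
Keyboard | Beth    
Webcam   | Zoe     


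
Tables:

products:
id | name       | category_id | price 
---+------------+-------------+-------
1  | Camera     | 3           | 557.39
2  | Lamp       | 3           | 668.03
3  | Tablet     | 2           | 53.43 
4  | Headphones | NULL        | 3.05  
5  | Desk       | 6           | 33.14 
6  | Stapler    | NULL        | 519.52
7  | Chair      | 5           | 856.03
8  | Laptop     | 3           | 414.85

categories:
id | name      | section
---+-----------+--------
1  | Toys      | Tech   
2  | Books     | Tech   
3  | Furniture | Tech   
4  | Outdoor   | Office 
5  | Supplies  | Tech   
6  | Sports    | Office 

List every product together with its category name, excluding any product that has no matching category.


INNER JOIN keeps only products rows whose category_id matches an id in categories. Walk through each product:
  - product 1 (Camera): category_id=3 -> matches Furniture
  - product 2 (Lamp): category_id=3 -> matches Furniture
  - product 3 (Tablet): category_id=2 -> matches Books
  - product 4 (Headphones): category_id=NULL, no match -> dropped
  - product 5 (Desk): category_id=6 -> matches Sports
  - product 6 (Stapler): category_id=NULL, no match -> dropped
  - product 7 (Chair): category_id=5 -> matches Supplies
  - product 8 (Laptop): category_id=3 -> matches Furniture
So 2 of 8 rows are dropped.

SQL:
SELECT a.name, b.name AS category
FROM products a
INNER JOIN categories b ON a.category_id = b.id

Result:
name   | category 
-------+----------
Camera | Furniture
Lamp   | Furniture
Tablet | Books    
Desk   | Sports   
Chair  | Supplies 
Laptop | Furniture


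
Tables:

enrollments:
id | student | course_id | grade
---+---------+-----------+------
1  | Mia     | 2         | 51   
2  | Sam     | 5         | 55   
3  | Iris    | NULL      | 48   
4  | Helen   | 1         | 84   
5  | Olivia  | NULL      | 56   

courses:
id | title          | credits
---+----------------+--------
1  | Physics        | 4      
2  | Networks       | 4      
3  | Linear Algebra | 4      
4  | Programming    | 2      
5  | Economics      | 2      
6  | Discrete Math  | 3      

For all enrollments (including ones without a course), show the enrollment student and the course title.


LEFT JOIN keeps every row from enrollments (the left table); where course_id has no match in courses, the course columns become NULL. Walk through each enrollment:
  - enrollment 1 (Mia): course_id=2 -> matches Networks
  - enrollment 2 (Sam): course_id=5 -> matches Economics
  - enrollment 3 (Iris): course_id=NULL, no match -> kept with NULL
  - enrollment 4 (Helen): course_id=1 -> matches Physics
  - enrollment 5 (Olivia): course_id=NULL, no match -> kept with NULL
All 5 rows appear; 2 have NULL course.

SQL:
SELECT a.student, b.title AS course
FROM enrollments a
LEFT JOIN courses b ON a.course_id = b.id

Result:
student | course   
--------+----------
Mia     | Networks 
Sam     | Economics
Iris    | NULL     
Helen   | Physics  
Olivia  | NULL     


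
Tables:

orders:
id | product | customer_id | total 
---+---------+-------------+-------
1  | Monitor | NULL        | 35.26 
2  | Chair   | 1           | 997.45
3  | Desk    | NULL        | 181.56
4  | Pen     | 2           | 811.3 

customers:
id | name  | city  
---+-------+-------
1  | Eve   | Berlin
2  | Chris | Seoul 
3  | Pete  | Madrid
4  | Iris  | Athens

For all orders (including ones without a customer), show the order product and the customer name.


LEFT JOIN keeps every row from orders (the left table); where customer_id has no match in customers, the customer columns become NULL. Walk through each order:
  - order 1 (Monitor): customer_id=NULL, no match -> kept with NULL
  - order 2 (Chair): customer_id=1 -> matches Eve
  - order 3 (Desk): customer_id=NULL, no match -> kept with NULL
  - order 4 (Pen): customer_id=2 -> matches Chris
All 4 rows appear; 2 have NULL customer.

SQL:
SELECT a.product, b.name AS customer
FROM orders a
LEFT JOIN customers b ON a.customer_id = b.id

Result:
product | customer
--------+---------
Monitor | NULL    
Chair   | Eve     
Desk    | NULL    
Pen     | Chris   


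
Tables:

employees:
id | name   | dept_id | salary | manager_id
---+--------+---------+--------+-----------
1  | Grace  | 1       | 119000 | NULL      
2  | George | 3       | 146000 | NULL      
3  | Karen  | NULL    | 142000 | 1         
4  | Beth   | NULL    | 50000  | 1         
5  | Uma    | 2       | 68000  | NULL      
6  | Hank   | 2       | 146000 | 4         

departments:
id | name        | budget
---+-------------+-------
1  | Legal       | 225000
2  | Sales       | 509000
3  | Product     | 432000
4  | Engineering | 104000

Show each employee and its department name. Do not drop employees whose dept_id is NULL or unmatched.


LEFT JOIN keeps every row from employees (the left table); where dept_id has no match in departments, the department columns become NULL. Walk through each employee:
  - employee 1 (Grace): dept_id=1 -> matches Legal
  - employee 2 (George): dept_id=3 -> matches Product
  - employee 3 (Karen): dept_id=NULL, no match -> kept with NULL
  - employee 4 (Beth): dept_id=NULL, no match -> kept with NULL
  - employee 5 (Uma): dept_id=2 -> matches Sales
  - employee 6 (Hank): dept_id=2 -> matches Sales
All 6 rows appear; 2 have NULL department.

SQL:
SELECT a.name, b.name AS department
FROM employees a
LEFT JOIN departments b ON a.dept_id = b.id

Result:
name   | department
-------+-----------
Grace  | Legal     
George | Product   
Karen  | NULL      
Beth   | NULL      
Uma    | Sales     
Hank   | Sales     


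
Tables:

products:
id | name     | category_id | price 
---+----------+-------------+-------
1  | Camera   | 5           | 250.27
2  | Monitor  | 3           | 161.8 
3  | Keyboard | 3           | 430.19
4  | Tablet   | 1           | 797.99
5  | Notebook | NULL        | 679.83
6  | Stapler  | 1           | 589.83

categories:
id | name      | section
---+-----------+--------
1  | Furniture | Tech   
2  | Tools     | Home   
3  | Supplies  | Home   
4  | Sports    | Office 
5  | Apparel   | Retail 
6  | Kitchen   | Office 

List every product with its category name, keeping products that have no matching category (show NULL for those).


LEFT JOIN keeps every row from products (the left table); where category_id has no match in categories, the category columns become NULL. Walk through each product:
  - product 1 (Camera): category_id=5 -> matches Apparel
  - product 2 (Monitor): category_id=3 -> matches Supplies
  - product 3 (Keyboard): category_id=3 -> matches Supplies
  - product 4 (Tablet): category_id=1 -> matches Furniture
  - product 5 (Notebook): category_id=NULL, no match -> kept with NULL
  - product 6 (Stapler): category_id=1 -> matches Furniture
All 6 rows appear; 1 has NULL category.

SQL:
SELECT a.name, b.name AS category
FROM products a
LEFT JOIN categories b ON a.category_id = b.id

Result:
name     | category 
---------+----------
Camera   | Apparel  
Monitor  | Supplies 
Keyboard | Supplies 
Tablet   | Furniture
Notebook | NULL     
Stapler  | Furniture


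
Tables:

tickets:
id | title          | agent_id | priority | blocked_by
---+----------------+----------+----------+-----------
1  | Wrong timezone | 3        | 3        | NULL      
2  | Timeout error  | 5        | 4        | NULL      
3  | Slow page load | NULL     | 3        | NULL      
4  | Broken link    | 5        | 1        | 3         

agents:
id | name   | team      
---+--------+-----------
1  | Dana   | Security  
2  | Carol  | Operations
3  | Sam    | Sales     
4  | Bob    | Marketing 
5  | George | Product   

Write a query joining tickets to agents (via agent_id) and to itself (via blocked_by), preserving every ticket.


Two LEFT JOINs from the same base table tickets: one to agents via agent_id, one to tickets itself via blocked_by. Both are LEFT so every ticket is preserved.
Match against agents:
  - ticket 1 (Wrong timezone): agent_id=3 -> matches Sam
  - ticket 2 (Timeout error): agent_id=5 -> matches George
  - ticket 3 (Slow page load): agent_id=NULL, no match -> kept with NULL
  - ticket 4 (Broken link): agent_id=5 -> matches George
Match against tickets (self):
  - ticket 1 (Wrong timezone): blocked_by=NULL -> NULL
  - ticket 2 (Timeout error): blocked_by=NULL -> NULL
  - ticket 3 (Slow page load): blocked_by=NULL -> NULL
  - ticket 4 (Broken link): blocked_by=3 -> Slow page load

SQL:
SELECT a.title, b.name AS agent, c.title AS blocked_by
FROM tickets a
LEFT JOIN agents b ON a.agent_id = b.id
LEFT JOIN tickets c ON a.blocked_by = c.id

Result:
title          | agent  | blocked_by    
---------------+--------+---------------
Wrong timezone | Sam    | NULL          
Timeout error  | George | NULL          
Slow page load | NULL   | NULL          
Broken link    | George | Slow page load


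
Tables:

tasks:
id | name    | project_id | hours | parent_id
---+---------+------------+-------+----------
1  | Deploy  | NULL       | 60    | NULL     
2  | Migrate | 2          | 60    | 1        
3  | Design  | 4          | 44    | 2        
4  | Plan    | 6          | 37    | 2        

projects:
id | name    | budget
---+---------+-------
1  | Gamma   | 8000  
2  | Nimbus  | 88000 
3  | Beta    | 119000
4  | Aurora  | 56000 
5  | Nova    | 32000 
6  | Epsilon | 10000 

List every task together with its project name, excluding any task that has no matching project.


INNER JOIN keeps only tasks rows whose project_id matches an id in projects. Walk through each task:
  - task 1 (Deploy): project_id=NULL, no match -> dropped
  - task 2 (Migrate): project_id=2 -> matches Nimbus
  - task 3 (Design): project_id=4 -> matches Aurora
  - task 4 (Plan): project_id=6 -> matches Epsilon
So 1 of 4 rows is dropped.

SQL:
SELECT a.name, b.name AS project
FROM tasks a
INNER JOIN projects b ON a.project_id = b.id

Result:
name    | project
--------+--------
Migrate | Nimbus 
Design  | Aurora 
Plan    | Epsilon


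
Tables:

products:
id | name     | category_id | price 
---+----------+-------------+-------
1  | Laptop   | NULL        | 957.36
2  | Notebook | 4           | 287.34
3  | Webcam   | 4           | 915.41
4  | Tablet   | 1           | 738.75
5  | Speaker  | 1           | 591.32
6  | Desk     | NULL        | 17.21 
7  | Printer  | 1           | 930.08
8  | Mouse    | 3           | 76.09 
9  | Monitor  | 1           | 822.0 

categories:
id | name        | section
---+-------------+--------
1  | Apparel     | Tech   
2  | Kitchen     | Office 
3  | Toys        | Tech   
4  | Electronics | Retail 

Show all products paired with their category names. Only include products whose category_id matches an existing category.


INNER JOIN keeps only products rows whose category_id matches an id in categories. Walk through each product:
  - product 1 (Laptop): category_id=NULL, no match -> dropped
  - product 2 (Notebook): category_id=4 -> matches Electronics
  - product 3 (Webcam): category_id=4 -> matches Electronics
  - product 4 (Tablet): category_id=1 -> matches Apparel
  - product 5 (Speaker): category_id=1 -> matches Apparel
  - product 6 (Desk): category_id=NULL, no match -> dropped
  - product 7 (Printer): category_id=1 -> matches Apparel
  - product 8 (Mouse): category_id=3 -> matches Toys
  - product 9 (Monitor): category_id=1 -> matches Apparel
So 2 of 9 rows are dropped.

SQL:
SELECT a.name, b.name AS category
FROM products a
INNER JOIN categories b ON a.category_id = b.id

Result:
name     | category   
---------+------------
Notebook | Electronics
Webcam   | Electronics
Tablet   | Apparel    
Speaker  | Apparel    
Printer  | Apparel    
Mouse    | Toys       
Monitor  | Apparel    


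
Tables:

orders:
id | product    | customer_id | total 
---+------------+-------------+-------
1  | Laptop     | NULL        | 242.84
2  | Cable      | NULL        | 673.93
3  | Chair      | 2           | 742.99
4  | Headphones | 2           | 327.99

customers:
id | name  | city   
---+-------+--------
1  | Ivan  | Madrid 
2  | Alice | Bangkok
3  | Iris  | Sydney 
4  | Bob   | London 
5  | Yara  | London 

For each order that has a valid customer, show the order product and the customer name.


INNER JOIN keeps only orders rows whose customer_id matches an id in customers. Walk through each order:
  - order 1 (Laptop): customer_id=NULL, no match -> dropped
  - order 2 (Cable): customer_id=NULL, no match -> dropped
  - order 3 (Chair): customer_id=2 -> matches Alice
  - order 4 (Headphones): customer_id=2 -> matches Alice
So 2 of 4 rows are dropped.

SQL:
SELECT a.product, b.name AS customer
FROM orders a
INNER JOIN customers b ON a.customer_id = b.id

Result:
product    | customer
-----------+---------
Chair      | Alice   
Headphones | Alice   


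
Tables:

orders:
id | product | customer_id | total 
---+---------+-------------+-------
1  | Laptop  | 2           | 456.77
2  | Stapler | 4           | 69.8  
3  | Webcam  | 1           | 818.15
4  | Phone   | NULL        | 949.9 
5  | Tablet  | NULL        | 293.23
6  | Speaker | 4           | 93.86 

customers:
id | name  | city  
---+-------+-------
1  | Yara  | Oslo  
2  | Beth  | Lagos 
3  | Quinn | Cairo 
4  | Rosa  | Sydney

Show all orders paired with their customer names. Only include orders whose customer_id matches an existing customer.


INNER JOIN keeps only orders rows whose customer_id matches an id in customers. Walk through each order:
  - order 1 (Laptop): customer_id=2 -> matches Beth
  - order 2 (Stapler): customer_id=4 -> matches Rosa
  - order 3 (Webcam): customer_id=1 -> matches Yara
  - order 4 (Phone): customer_id=NULL, no match -> dropped
  - order 5 (Tablet): customer_id=NULL, no match -> dropped
  - order 6 (Speaker): customer_id=4 -> matches Rosa
So 2 of 6 rows are dropped.

SQL:
SELECT a.product, b.name AS customer
FROM orders a
INNER JOIN customers b ON a.customer_id = b.id

Result:
product | customer
--------+---------
Laptop  | Beth    
Stapler | Rosa    
Webcam  | Yara    
Speaker | Rosa    


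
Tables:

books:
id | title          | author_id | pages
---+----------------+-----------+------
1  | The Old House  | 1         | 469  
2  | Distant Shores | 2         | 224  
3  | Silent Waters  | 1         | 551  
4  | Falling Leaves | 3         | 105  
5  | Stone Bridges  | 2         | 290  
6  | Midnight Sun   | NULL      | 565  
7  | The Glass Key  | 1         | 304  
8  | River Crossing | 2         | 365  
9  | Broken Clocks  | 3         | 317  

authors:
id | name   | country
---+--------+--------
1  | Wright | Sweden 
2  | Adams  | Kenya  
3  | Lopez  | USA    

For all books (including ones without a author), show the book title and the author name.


LEFT JOIN keeps every row from books (the left table); where author_id has no match in authors, the author columns become NULL. Walk through each book:
  - book 1 (The Old House): author_id=1 -> matches Wright
  - book 2 (Distant Shores): author_id=2 -> matches Adams
  - book 3 (Silent Waters): author_id=1 -> matches Wright
  - book 4 (Falling Leaves): author_id=3 -> matches Lopez
  - book 5 (Stone Bridges): author_id=2 -> matches Adams
  - book 6 (Midnight Sun): author_id=NULL, no match -> kept with NULL
  - book 7 (The Glass Key): author_id=1 -> matches Wright
  - book 8 (River Crossing): author_id=2 -> matches Adams
  - book 9 (Broken Clocks): author_id=3 -> matches Lopez
All 9 rows appear; 1 has NULL author.

SQL:
SELECT a.title, b.name AS author
FROM books a
LEFT JOIN authors b ON a.author_id = b.id

Result:
title          | author
---------------+-------
The Old House  | Wright
Distant Shores | Adams 
Silent Waters  | Wright
Falling Leaves | Lopez 
Stone Bridges  | Adams 
Midnight Sun   | NULL  
The Glass Key  | Wright
River Crossing | Adams 
Broken Clocks  | Lopez 


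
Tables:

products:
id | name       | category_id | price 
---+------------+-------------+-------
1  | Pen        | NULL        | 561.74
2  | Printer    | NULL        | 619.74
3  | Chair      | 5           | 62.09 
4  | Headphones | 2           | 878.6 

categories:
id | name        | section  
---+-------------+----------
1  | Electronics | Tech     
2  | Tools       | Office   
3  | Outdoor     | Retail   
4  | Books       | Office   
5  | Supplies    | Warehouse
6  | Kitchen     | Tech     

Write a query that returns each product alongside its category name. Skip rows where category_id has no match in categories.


INNER JOIN keeps only products rows whose category_id matches an id in categories. Walk through each product:
  - product 1 (Pen): category_id=NULL, no match -> dropped
  - product 2 (Printer): category_id=NULL, no match -> dropped
  - product 3 (Chair): category_id=5 -> matches Supplies
  - product 4 (Headphones): category_id=2 -> matches Tools
So 2 of 4 rows are dropped.

SQL:
SELECT a.name, b.name AS category
FROM products a
INNER JOIN categories b ON a.category_id = b.id

Result:
name       | category
-----------+---------
Chair      | Supplies
Headphones | Tools   


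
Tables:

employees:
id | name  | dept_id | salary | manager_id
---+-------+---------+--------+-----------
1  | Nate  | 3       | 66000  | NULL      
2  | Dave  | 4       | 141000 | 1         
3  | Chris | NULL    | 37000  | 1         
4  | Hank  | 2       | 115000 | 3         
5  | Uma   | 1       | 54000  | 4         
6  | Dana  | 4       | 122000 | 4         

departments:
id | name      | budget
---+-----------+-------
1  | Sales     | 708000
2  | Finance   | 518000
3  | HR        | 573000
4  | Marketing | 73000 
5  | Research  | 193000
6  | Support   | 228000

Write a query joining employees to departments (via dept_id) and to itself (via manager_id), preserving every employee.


Two LEFT JOINs from the same base table employees: one to departments via dept_id, one to employees itself via manager_id. Both are LEFT so every employee is preserved.
Match against departments:
  - employee 1 (Nate): dept_id=3 -> matches HR
  - employee 2 (Dave): dept_id=4 -> matches Marketing
  - employee 3 (Chris): dept_id=NULL, no match -> kept with NULL
  - employee 4 (Hank): dept_id=2 -> matches Finance
  - employee 5 (Uma): dept_id=1 -> matches Sales
  - employee 6 (Dana): dept_id=4 -> matches Marketing
Match against employees (self):
  - employee 1 (Nate): manager_id=NULL -> NULL
  - employee 2 (Dave): manager_id=1 -> Nate
  - employee 3 (Chris): manager_id=1 -> Nate
  - employee 4 (Hank): manager_id=3 -> Chris
  - employee 5 (Uma): manager_id=4 -> Hank
  - employee 6 (Dana): manager_id=4 -> Hank

SQL:
SELECT a.name, b.name AS department, c.name AS manager
FROM employees a
LEFT JOIN departments b ON a.dept_id = b.id
LEFT JOIN employees c ON a.manager_id = c.id

Result:
name  | department | manager
------+------------+--------
Nate  | HR         | NULL   
Dave  | Marketing  | Nate   
Chris | NULL       | Nate   
Hank  | Finance    | Chris  
Uma   | Sales      | Hank   
Dana  | Marketing  | Hank   


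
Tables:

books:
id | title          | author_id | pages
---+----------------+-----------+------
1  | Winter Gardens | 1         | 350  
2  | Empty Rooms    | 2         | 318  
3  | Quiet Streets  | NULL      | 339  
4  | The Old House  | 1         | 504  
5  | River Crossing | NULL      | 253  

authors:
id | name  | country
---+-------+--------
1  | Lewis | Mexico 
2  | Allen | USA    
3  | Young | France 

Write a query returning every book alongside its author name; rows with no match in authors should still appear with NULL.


LEFT JOIN keeps every row from books (the left table); where author_id has no match in authors, the author columns become NULL. Walk through each book:
  - book 1 (Winter Gardens): author_id=1 -> matches Lewis
  - book 2 (Empty Rooms): author_id=2 -> matches Allen
  - book 3 (Quiet Streets): author_id=NULL, no match -> kept with NULL
  - book 4 (The Old House): author_id=1 -> matches Lewis
  - book 5 (River Crossing): author_id=NULL, no match -> kept with NULL
All 5 rows appear; 2 have NULL author.

SQL:
SELECT a.title, b.name AS author
FROM books a
LEFT JOIN authors b ON a.author_id = b.id

Result:
title          | author
---------------+-------
Winter Gardens | Lewis 
Empty Rooms    | Allen 
Quiet Streets  | NULL  
The Old House  | Lewis 
River Crossing | NULL  


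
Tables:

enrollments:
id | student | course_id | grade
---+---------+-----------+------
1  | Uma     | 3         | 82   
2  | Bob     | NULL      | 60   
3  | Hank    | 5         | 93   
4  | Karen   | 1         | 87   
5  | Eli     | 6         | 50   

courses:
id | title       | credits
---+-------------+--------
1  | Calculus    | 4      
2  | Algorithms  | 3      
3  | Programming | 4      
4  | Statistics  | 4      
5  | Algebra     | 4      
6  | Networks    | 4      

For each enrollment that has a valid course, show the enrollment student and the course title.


INNER JOIN keeps only enrollments rows whose course_id matches an id in courses. Walk through each enrollment:
  - enrollment 1 (Uma): course_id=3 -> matches Programming
  - enrollment 2 (Bob): course_id=NULL, no match -> dropped
  - enrollment 3 (Hank): course_id=5 -> matches Algebra
  - enrollment 4 (Karen): course_id=1 -> matches Calculus
  - enrollment 5 (Eli): course_id=6 -> matches Networks
So 1 of 5 rows is dropped.

SQL:
SELECT a.student, b.title AS course
FROM enrollments a
INNER JOIN courses b ON a.course_id = b.id

Result:
student | course     
--------+------------
Uma     | Programming
Hank    | Algebra    
Karen   | Calculus   
Eli     | Networks   


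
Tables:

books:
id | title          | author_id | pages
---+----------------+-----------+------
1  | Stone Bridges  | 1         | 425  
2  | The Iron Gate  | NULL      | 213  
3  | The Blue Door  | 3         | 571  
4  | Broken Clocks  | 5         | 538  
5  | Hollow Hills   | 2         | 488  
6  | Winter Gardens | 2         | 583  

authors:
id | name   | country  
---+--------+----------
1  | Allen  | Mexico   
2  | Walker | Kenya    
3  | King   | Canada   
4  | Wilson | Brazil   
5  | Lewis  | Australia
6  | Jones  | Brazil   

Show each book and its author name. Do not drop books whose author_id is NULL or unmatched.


LEFT JOIN keeps every row from books (the left table); where author_id has no match in authors, the author columns become NULL. Walk through each book:
  - book 1 (Stone Bridges): author_id=1 -> matches Allen
  - book 2 (The Iron Gate): author_id=NULL, no match -> kept with NULL
  - book 3 (The Blue Door): author_id=3 -> matches King
  - book 4 (Broken Clocks): author_id=5 -> matches Lewis
  - book 5 (Hollow Hills): author_id=2 -> matches Walker
  - book 6 (Winter Gardens): author_id=2 -> matches Walker
All 6 rows appear; 1 has NULL author.

SQL:
SELECT a.title, b.name AS author
FROM books a
LEFT JOIN authors b ON a.author_id = b.id

Result:
title          | author
---------------+-------
Stone Bridges  | Allen 
The Iron Gate  | NULL  
The Blue Door  | King  
Broken Clocks  | Lewis 
Hollow Hills   | Walker
Winter Gardens | Walker


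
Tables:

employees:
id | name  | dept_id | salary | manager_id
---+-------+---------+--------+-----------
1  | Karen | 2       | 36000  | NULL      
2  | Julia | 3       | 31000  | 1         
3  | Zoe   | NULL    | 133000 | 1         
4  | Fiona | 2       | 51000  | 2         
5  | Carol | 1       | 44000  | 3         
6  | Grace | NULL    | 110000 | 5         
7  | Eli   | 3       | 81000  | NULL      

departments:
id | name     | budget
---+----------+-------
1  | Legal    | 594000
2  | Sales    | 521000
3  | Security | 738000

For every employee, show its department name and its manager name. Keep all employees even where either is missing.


Two LEFT JOINs from the same base table employees: one to departments via dept_id, one to employees itself via manager_id. Both are LEFT so every employee is preserved.
Match against departments:
  - employee 1 (Karen): dept_id=2 -> matches Sales
  - employee 2 (Julia): dept_id=3 -> matches Security
  - employee 3 (Zoe): dept_id=NULL, no match -> kept with NULL
  - employee 4 (Fiona): dept_id=2 -> matches Sales
  - employee 5 (Carol): dept_id=1 -> matches Legal
  - employee 6 (Grace): dept_id=NULL, no match -> kept with NULL
  - employee 7 (Eli): dept_id=3 -> matches Security
Match against employees (self):
  - employee 1 (Karen): manager_id=NULL -> NULL
  - employee 2 (Julia): manager_id=1 -> Karen
  - employee 3 (Zoe): manager_id=1 -> Karen
  - employee 4 (Fiona): manager_id=2 -> Julia
  - employee 5 (Carol): manager_id=3 -> Zoe
  - employee 6 (Grace): manager_id=5 -> Carol
  - employee 7 (Eli): manager_id=NULL -> NULL

SQL:
SELECT a.name, b.name AS department, c.name AS manager
FROM employees a
LEFT JOIN departments b ON a.dept_id = b.id
LEFT JOIN employees c ON a.manager_id = c.id

Result:
name  | department | manager
------+------------+--------
Karen | Sales      | NULL   
Julia | Security   | Karen  
Zoe   | NULL       | Karen  
Fiona | Sales      | Julia  
Carol | Legal      | Zoe    
Grace | NULL       | Carol  
Eli   | Security   | NULL   


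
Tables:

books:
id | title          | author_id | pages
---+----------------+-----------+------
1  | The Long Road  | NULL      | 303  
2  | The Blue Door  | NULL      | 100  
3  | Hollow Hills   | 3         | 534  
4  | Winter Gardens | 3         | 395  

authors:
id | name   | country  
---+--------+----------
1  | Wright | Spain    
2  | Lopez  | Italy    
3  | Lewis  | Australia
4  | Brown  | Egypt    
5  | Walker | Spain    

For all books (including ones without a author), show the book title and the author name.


LEFT JOIN keeps every row from books (the left table); where author_id has no match in authors, the author columns become NULL. Walk through each book:
  - book 1 (The Long Road): author_id=NULL, no match -> kept with NULL
  - book 2 (The Blue Door): author_id=NULL, no match -> kept with NULL
  - book 3 (Hollow Hills): author_id=3 -> matches Lewis
  - book 4 (Winter Gardens): author_id=3 -> matches Lewis
All 4 rows appear; 2 have NULL author.

SQL:
SELECT a.title, b.name AS author
FROM books a
LEFT JOIN authors b ON a.author_id = b.id

Result:
title          | author
---------------+-------
The Long Road  | NULL  
The Blue Door  | NULL  
Hollow Hills   | Lewis 
Winter Gardens | Lewis 


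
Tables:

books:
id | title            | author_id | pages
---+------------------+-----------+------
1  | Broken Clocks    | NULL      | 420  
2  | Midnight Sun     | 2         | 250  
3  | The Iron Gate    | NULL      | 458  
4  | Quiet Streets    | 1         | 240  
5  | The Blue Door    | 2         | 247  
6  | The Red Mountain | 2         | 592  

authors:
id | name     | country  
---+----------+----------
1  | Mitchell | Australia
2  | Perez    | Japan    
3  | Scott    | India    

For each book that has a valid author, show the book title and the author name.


INNER JOIN keeps only books rows whose author_id matches an id in authors. Walk through each book:
  - book 1 (Broken Clocks): author_id=NULL, no match -> dropped
  - book 2 (Midnight Sun): author_id=2 -> matches Perez
  - book 3 (The Iron Gate): author_id=NULL, no match -> dropped
  - book 4 (Quiet Streets): author_id=1 -> matches Mitchell
  - book 5 (The Blue Door): author_id=2 -> matches Perez
  - book 6 (The Red Mountain): author_id=2 -> matches Perez
So 2 of 6 rows are dropped.

SQL:
SELECT a.title, b.name AS author
FROM books a
INNER JOIN authors b ON a.author_id = b.id

Result:
title            | author  
-----------------+---------
Midnight Sun     | Perez   
Quiet Streets    | Mitchell
The Blue Door    | Perez   
The Red Mountain | Perez   


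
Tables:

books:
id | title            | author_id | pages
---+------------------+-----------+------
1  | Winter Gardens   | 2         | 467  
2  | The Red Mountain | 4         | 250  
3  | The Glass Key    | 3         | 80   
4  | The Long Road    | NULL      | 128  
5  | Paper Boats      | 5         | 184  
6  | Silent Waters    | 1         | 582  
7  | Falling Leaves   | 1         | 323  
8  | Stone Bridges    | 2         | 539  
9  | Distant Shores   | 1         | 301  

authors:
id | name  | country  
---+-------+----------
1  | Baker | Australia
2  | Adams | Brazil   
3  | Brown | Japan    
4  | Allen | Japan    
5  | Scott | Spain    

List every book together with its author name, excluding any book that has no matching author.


INNER JOIN keeps only books rows whose author_id matches an id in authors. Walk through each book:
  - book 1 (Winter Gardens): author_id=2 -> matches Adams
  - book 2 (The Red Mountain): author_id=4 -> matches Allen
  - book 3 (The Glass Key): author_id=3 -> matches Brown
  - book 4 (The Long Road): author_id=NULL, no match -> dropped
  - book 5 (Paper Boats): author_id=5 -> matches Scott
  - book 6 (Silent Waters): author_id=1 -> matches Baker
  - book 7 (Falling Leaves): author_id=1 -> matches Baker
  - book 8 (Stone Bridges): author_id=2 -> matches Adams
  - book 9 (Distant Shores): author_id=1 -> matches Baker
So 1 of 9 rows is dropped.

SQL:
SELECT a.title, b.name AS author
FROM books a
INNER JOIN authors b ON a.author_id = b.id

Result:
title            | author
-----------------+-------
Winter Gardens   | Adams 
The Red Mountain | Allen 
The Glass Key    | Brown 
Paper Boats      | Scott 
Silent Waters    | Baker 
Falling Leaves   | Baker 
Stone Bridges    | Adams 
Distant Shores   | Baker 


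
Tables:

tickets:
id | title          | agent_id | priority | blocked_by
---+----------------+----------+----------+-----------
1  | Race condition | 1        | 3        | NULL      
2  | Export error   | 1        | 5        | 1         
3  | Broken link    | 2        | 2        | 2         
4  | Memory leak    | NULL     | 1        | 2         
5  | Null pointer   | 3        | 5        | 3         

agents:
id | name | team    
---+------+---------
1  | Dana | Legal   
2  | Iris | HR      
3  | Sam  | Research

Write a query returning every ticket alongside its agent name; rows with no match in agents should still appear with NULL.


LEFT JOIN keeps every row from tickets (the left table); where agent_id has no match in agents, the agent columns become NULL. Walk through each ticket:
  - ticket 1 (Race condition): agent_id=1 -> matches Dana
  - ticket 2 (Export error): agent_id=1 -> matches Dana
  - ticket 3 (Broken link): agent_id=2 -> matches Iris
  - ticket 4 (Memory leak): agent_id=NULL, no match -> kept with NULL
  - ticket 5 (Null pointer): agent_id=3 -> matches Sam
All 5 rows appear; 1 has NULL agent.

SQL:
SELECT a.title, b.name AS agent
FROM tickets a
LEFT JOIN agents b ON a.agent_id = b.id

Result:
title          | agent
---------------+------
Race condition | Dana 
Export error   | Dana 
Broken link    | Iris 
Memory leak    | NULL 
Null pointer   | Sam  


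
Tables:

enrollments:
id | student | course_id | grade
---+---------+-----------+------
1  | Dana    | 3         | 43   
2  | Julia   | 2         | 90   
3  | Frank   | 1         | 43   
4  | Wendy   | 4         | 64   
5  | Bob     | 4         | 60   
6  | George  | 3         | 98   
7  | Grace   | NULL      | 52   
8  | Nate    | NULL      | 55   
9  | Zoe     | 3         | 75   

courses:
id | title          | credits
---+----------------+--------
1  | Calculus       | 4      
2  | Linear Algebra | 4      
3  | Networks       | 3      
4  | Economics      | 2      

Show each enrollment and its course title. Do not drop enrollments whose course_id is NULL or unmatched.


LEFT JOIN keeps every row from enrollments (the left table); where course_id has no match in courses, the course columns become NULL. Walk through each enrollment:
  - enrollment 1 (Dana): course_id=3 -> matches Networks
  - enrollment 2 (Julia): course_id=2 -> matches Linear Algebra
  - enrollment 3 (Frank): course_id=1 -> matches Calculus
  - enrollment 4 (Wendy): course_id=4 -> matches Economics
  - enrollment 5 (Bob): course_id=4 -> matches Economics
  - enrollment 6 (George): course_id=3 -> matches Networks
  - enrollment 7 (Grace): course_id=NULL, no match -> kept with NULL
  - enrollment 8 (Nate): course_id=NULL, no match -> kept with NULL
  - enrollment 9 (Zoe): course_id=3 -> matches Networks
All 9 rows appear; 2 have NULL course.

SQL:
SELECT a.student, b.title AS course
FROM enrollments a
LEFT JOIN courses b ON a.course_id = b.id

Result:
student | course        
--------+---------------
Dana    | Networks      
Julia   | Linear Algebra
Frank   | Calculus      
Wendy   | Economics     
Bob     | Economics     
George  | Networks      
Grace   | NULL          
Nate    | NULL          
Zoe     | Networks      


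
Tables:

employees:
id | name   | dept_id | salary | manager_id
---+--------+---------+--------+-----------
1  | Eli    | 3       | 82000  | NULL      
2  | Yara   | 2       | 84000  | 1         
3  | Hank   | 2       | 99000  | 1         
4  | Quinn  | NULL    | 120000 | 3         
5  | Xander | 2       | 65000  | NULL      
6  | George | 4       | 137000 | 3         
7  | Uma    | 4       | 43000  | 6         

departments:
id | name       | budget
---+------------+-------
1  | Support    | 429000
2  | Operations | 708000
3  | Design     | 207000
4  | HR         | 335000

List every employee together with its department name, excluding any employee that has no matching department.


INNER JOIN keeps only employees rows whose dept_id matches an id in departments. Walk through each employee:
  - employee 1 (Eli): dept_id=3 -> matches Design
  - employee 2 (Yara): dept_id=2 -> matches Operations
  - employee 3 (Hank): dept_id=2 -> matches Operations
  - employee 4 (Quinn): dept_id=NULL, no match -> dropped
  - employee 5 (Xander): dept_id=2 -> matches Operations
  - employee 6 (George): dept_id=4 -> matches HR
  - employee 7 (Uma): dept_id=4 -> matches HR
So 1 of 7 rows is dropped.

SQL:
SELECT a.name, b.name AS department
FROM employees a
INNER JOIN departments b ON a.dept_id = b.id

Result:
name   | department
-------+-----------
Eli    | Design    
Yara   | Operations
Hank   | Operations
Xander | Operations
George | HR        
Uma    | HR        


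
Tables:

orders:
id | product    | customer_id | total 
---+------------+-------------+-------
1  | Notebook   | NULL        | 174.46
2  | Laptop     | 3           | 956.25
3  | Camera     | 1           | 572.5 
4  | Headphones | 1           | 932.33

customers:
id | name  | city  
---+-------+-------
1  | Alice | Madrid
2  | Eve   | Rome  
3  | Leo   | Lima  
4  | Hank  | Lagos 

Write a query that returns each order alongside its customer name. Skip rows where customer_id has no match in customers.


INNER JOIN keeps only orders rows whose customer_id matches an id in customers. Walk through each order:
  - order 1 (Notebook): customer_id=NULL, no match -> dropped
  - order 2 (Laptop): customer_id=3 -> matches Leo
  - order 3 (Camera): customer_id=1 -> matches Alice
  - order 4 (Headphones): customer_id=1 -> matches Alice
So 1 of 4 rows is dropped.

SQL:
SELECT a.product, b.name AS customer
FROM orders a
INNER JOIN customers b ON a.customer_id = b.id

Result:
product    | customer
-----------+---------
Laptop     | Leo     
Camera     | Alice   
Headphones | Alice   
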